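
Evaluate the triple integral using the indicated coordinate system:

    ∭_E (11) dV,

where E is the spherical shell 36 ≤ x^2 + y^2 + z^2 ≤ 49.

In spherical coordinates, x = ρ sin(φ) cos(θ), y = ρ sin(φ) sin(θ), z = ρ cos(φ), and dV = ρ^2 sin(φ) dρ dφ dθ.

The integrand becomes 11, so

    ∭_E (11) dV = ∫_{0}^{2π} ∫_{0}^{π} ∫_{6}^{7} (11) · ρ^2 sin(φ) dρ dφ dθ.

Inner (ρ): 1397sin(φ)/3.
Middle (φ): 2794/3.
Outer (θ): 5588π/3.

Therefore the triple integral equals 5588π/3.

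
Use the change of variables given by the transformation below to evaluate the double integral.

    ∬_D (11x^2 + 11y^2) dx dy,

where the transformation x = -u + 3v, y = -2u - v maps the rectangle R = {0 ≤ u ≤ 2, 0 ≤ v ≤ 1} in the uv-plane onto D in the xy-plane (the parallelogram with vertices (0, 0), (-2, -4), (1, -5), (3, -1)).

Compute the Jacobian determinant of (x, y) with respect to (u, v):

    ∂(x,y)/∂(u,v) = | -1  3 | = (-1)(-1) - (3)(-2) = 7.
                   | -2  -1 |

Its absolute value is |J| = 7 (the area scaling factor).

Substituting x = -u + 3v, y = -2u - v into the integrand,

    11x^2 + 11y^2 → 55u^2 - 22u v + 110v^2,

so the integral becomes

    ∬_R (55u^2 - 22u v + 110v^2) · |J| du dv = ∫_0^2 ∫_0^1 (385u^2 - 154u v + 770v^2) dv du.

Inner (v): 385u^2 - 77u + 770/3.
Outer (u): 1386.

Therefore ∬_D (11x^2 + 11y^2) dx dy = 1386.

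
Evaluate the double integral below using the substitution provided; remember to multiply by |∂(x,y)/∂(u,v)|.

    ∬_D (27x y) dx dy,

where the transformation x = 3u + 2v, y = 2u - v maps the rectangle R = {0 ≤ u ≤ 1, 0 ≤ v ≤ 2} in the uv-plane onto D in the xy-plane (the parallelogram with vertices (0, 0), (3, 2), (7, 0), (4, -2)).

Compute the Jacobian determinant of (x, y) with respect to (u, v):

    ∂(x,y)/∂(u,v) = | 3  2 | = (3)(-1) - (2)(2) = -7.
                   | 2  -1 |

Its absolute value is |J| = 7 (the area scaling factor).

Substituting x = 3u + 2v, y = 2u - v into the integrand,

    27x y → 162u^2 + 27u v - 54v^2,

so the integral becomes

    ∬_R (162u^2 + 27u v - 54v^2) · |J| du dv = ∫_0^1 ∫_0^2 (1134u^2 + 189u v - 378v^2) dv du.

Inner (v): 2268u^2 + 378u - 1008.
Outer (u): -63.

Therefore ∬_D (27x y) dx dy = -63.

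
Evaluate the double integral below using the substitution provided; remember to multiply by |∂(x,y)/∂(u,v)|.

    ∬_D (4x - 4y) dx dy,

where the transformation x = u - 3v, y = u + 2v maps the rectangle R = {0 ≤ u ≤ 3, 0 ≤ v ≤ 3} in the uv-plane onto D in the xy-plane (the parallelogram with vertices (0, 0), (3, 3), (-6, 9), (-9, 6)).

Compute the Jacobian determinant of (x, y) with respect to (u, v):

    ∂(x,y)/∂(u,v) = | 1  -3 | = (1)(2) - (-3)(1) = 5.
                   | 1  2 |

Its absolute value is |J| = 5 (the area scaling factor).

Substituting x = u - 3v, y = u + 2v into the integrand,

    4x - 4y → -20v,

so the integral becomes

    ∬_R (-20v) · |J| du dv = ∫_0^3 ∫_0^3 (-100v) dv du.

Inner (v): -450.
Outer (u): -1350.

Therefore ∬_D (4x - 4y) dx dy = -1350.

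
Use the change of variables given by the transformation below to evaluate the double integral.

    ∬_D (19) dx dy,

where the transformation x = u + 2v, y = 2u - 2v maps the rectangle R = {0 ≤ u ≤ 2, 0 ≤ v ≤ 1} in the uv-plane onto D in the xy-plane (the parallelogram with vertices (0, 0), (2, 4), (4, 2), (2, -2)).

Compute the Jacobian determinant of (x, y) with respect to (u, v):

    ∂(x,y)/∂(u,v) = | 1  2 | = (1)(-2) - (2)(2) = -6.
                   | 2  -2 |

Its absolute value is |J| = 6 (the area scaling factor).

Substituting x = u + 2v, y = 2u - 2v into the integrand,

    19 → 19,

so the integral becomes

    ∬_R (19) · |J| du dv = ∫_0^2 ∫_0^1 (114) dv du.

Inner (v): 114.
Outer (u): 228.

Therefore ∬_D (19) dx dy = 228.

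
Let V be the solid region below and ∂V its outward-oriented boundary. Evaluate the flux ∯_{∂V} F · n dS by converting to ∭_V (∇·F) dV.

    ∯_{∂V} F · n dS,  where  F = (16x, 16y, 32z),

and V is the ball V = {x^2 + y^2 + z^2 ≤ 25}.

By the divergence theorem,

    ∯_{∂V} F · n dS = ∭_V (∇ · F) dV.

Compute the divergence:
    ∇ · F = ∂F_x/∂x + ∂F_y/∂y + ∂F_z/∂z = 16 + 16 + 32 = 64.

In spherical coordinates, x = ρ sin(φ) cos(θ), y = ρ sin(φ) sin(θ), z = ρ cos(φ), dV = ρ^2 sin(φ) dρ dφ dθ, with 0 ≤ ρ ≤ 5, 0 ≤ φ ≤ π, 0 ≤ θ ≤ 2π.

The integrand, after substitution and multiplying by the volume element, becomes (64) · ρ^2 sin(φ), so

    ∭_V (∇·F) dV = ∫_0^{2π} ∫_0^{π} ∫_0^{5} (64) · ρ^2 sin(φ) dρ dφ dθ.

Inner (ρ from 0 to 5): 8000sin(φ)/3.
Middle (φ from 0 to π): 16000/3.
Outer (θ from 0 to 2π): 32000π/3.

Therefore ∯_{∂V} F · n dS = 32000π/3.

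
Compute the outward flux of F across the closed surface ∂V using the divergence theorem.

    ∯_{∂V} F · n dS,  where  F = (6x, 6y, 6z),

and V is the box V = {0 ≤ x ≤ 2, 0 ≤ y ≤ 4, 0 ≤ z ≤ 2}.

By the divergence theorem,

    ∯_{∂V} F · n dS = ∭_V (∇ · F) dV.

Compute the divergence:
    ∇ · F = ∂F_x/∂x + ∂F_y/∂y + ∂F_z/∂z = 6 + 6 + 6 = 18.

V is a rectangular box, so dV = dx dy dz with 0 ≤ x ≤ 2, 0 ≤ y ≤ 4, 0 ≤ z ≤ 2.

Integrate (18) over V as an iterated integral:

    ∭_V (∇·F) dV = ∫_0^{2} ∫_0^{4} ∫_0^{2} (18) dz dy dx.

Inner (z from 0 to 2): 36.
Middle (y from 0 to 4): 144.
Outer (x from 0 to 2): 288.

Therefore ∯_{∂V} F · n dS = 288.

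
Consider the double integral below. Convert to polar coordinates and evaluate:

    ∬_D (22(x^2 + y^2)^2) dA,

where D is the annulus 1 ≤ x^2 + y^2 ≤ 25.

The region D is 1 ≤ r ≤ 5, 0 ≤ θ ≤ 2π in polar coordinates, where x = r cos(θ), y = r sin(θ), and dA = r dr dθ.

Under the substitution, the integrand becomes 22r^4, so

    ∬_D (22(x^2 + y^2)^2) dA = ∫_{0}^{2π} ∫_{1}^{5} (22r^4) · r dr dθ.

Inner integral (in r): ∫_{1}^{5} (22r^4) · r dr = 57288.

Outer integral (in θ): ∫_{0}^{2π} (57288) dθ = 114576π.

Therefore ∬_D (22(x^2 + y^2)^2) dA = 114576π.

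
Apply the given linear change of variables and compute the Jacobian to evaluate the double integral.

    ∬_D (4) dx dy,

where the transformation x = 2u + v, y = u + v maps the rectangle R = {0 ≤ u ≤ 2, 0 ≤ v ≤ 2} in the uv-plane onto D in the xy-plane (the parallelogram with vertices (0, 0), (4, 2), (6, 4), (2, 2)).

Compute the Jacobian determinant of (x, y) with respect to (u, v):

    ∂(x,y)/∂(u,v) = | 2  1 | = (2)(1) - (1)(1) = 1.
                   | 1  1 |

Its absolute value is |J| = 1 (the area scaling factor).

Substituting x = 2u + v, y = u + v into the integrand,

    4 → 4,

so the integral becomes

    ∬_R (4) · |J| du dv = ∫_0^2 ∫_0^2 (4) dv du.

Inner (v): 8.
Outer (u): 16.

Therefore ∬_D (4) dx dy = 16.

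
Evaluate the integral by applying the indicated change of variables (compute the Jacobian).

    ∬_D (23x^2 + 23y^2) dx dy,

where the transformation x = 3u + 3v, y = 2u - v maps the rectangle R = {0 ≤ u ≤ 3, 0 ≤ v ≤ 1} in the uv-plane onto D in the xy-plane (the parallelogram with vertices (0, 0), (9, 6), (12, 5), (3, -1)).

Compute the Jacobian determinant of (x, y) with respect to (u, v):

    ∂(x,y)/∂(u,v) = | 3  3 | = (3)(-1) - (3)(2) = -9.
                   | 2  -1 |

Its absolute value is |J| = 9 (the area scaling factor).

Substituting x = 3u + 3v, y = 2u - v into the integrand,

    23x^2 + 23y^2 → 299u^2 + 322u v + 230v^2,

so the integral becomes

    ∬_R (299u^2 + 322u v + 230v^2) · |J| du dv = ∫_0^3 ∫_0^1 (2691u^2 + 2898u v + 2070v^2) dv du.

Inner (v): 2691u^2 + 1449u + 690.
Outer (u): 65619/2.

Therefore ∬_D (23x^2 + 23y^2) dx dy = 65619/2.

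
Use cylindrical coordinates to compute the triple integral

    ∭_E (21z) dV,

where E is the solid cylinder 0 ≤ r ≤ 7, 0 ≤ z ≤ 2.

In cylindrical coordinates, x = r cos(θ), y = r sin(θ), z = z, and dV = r dr dθ dz.

The integrand becomes 21z, so

    ∭_E (21z) dV = ∫_{0}^{2π} ∫_{0}^{7} ∫_{0}^{2} (21z) · r dz dr dθ.

Inner (z): 42r.
Middle (r from 0 to 7): 1029.
Outer (θ): 2058π.

Therefore the triple integral equals 2058π.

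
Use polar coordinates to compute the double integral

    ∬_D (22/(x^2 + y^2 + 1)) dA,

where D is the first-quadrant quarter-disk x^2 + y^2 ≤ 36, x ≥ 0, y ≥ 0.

The region D is 0 ≤ r ≤ 6, 0 ≤ θ ≤ π/2 in polar coordinates, where x = r cos(θ), y = r sin(θ), and dA = r dr dθ.

Under the substitution, the integrand becomes 22/(r^2 + 1), so

    ∬_D (22/(x^2 + y^2 + 1)) dA = ∫_{0}^{π/2} ∫_{0}^{6} (22/(r^2 + 1)) · r dr dθ.

Inner integral (in r): ∫_{0}^{6} (22/(r^2 + 1)) · r dr = log(177917621779460413).

Outer integral (in θ): ∫_{0}^{π/2} (log(177917621779460413)) dθ = log(177917621779460413^(π/2)).

Therefore ∬_D (22/(x^2 + y^2 + 1)) dA = log(177917621779460413^(π/2)).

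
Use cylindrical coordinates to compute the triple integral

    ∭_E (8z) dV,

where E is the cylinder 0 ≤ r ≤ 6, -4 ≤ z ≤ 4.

In cylindrical coordinates, x = r cos(θ), y = r sin(θ), z = z, and dV = r dr dθ dz.

The integrand becomes 8z, so

    ∭_E (8z) dV = ∫_{0}^{2π} ∫_{0}^{6} ∫_{-4}^{4} (8z) · r dz dr dθ.

Inner (z): 0.
Middle (r from 0 to 6): 0.
Outer (θ): 0.

Therefore the triple integral equals 0.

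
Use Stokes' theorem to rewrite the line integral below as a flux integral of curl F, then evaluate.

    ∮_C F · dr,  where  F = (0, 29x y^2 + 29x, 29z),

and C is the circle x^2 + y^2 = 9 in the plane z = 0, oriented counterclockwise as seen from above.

Let S be the flat disk x^2 + y^2 ≤ 9 in the plane z = 0, with upward unit normal n̂ = ẑ. By Stokes' theorem,

    ∮_C F · dr = ∬_S (∇ × F) · n̂ dS = ∬_D (curl F)_z dA,

where D is the disk x^2 + y^2 ≤ 9.

Compute the curl of F = (0, 29x y^2 + 29x, 29z):
    (∇ × F)_x = ∂F_z/∂y - ∂F_y/∂z = 0,
    (∇ × F)_y = ∂F_x/∂z - ∂F_z/∂x = 0,
    (∇ × F)_z = ∂F_y/∂x - ∂F_x/∂y = 29y^2 + 29.

On z = 0, (curl F)_z = 29y^2 + 29.

Convert to polar (x = r cos θ, y = r sin θ, dA = r dr dθ); the integrand becomes 29r^2sin(θ)^2 + 29, so

    ∬_D (curl F)_z dA = ∫_0^{2π} ∫_0^{3} (29r^2sin(θ)^2 + 29) · r dr dθ.

Inner (r from 0 to 3): 2349sin(θ)^2/4 + 261/2.
Outer (θ from 0 to 2π): 3393π/4.

Therefore ∮_C F · dr = 3393π/4.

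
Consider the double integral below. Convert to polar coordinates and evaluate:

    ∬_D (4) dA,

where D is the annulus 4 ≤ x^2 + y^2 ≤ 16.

The region D is 2 ≤ r ≤ 4, 0 ≤ θ ≤ 2π in polar coordinates, where x = r cos(θ), y = r sin(θ), and dA = r dr dθ.

Under the substitution, the integrand becomes 4, so

    ∬_D (4) dA = ∫_{0}^{2π} ∫_{2}^{4} (4) · r dr dθ.

Inner integral (in r): ∫_{2}^{4} (4) · r dr = 24.

Outer integral (in θ): ∫_{0}^{2π} (24) dθ = 48π.

Therefore ∬_D (4) dA = 48π.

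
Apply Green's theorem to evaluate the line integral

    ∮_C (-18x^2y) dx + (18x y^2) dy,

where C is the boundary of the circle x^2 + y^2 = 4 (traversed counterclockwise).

Green's theorem converts the closed line integral into a double integral over the enclosed region D:

    ∮_C P dx + Q dy = ∬_D (∂Q/∂x - ∂P/∂y) dA.

Here P = -18x^2y, Q = 18x y^2, so

    ∂Q/∂x = 18y^2,    ∂P/∂y = -18x^2,
    ∂Q/∂x - ∂P/∂y = 18x^2 + 18y^2.

D is the region x^2 + y^2 ≤ 4. Evaluating the double integral:

In polar coordinates (x = r cos θ, y = r sin θ, dA = r dr dθ) the integrand becomes 18r^2, so

    ∬_D (18x^2 + 18y^2) dA = ∫_0^{2π} ∫_0^{2} (18r^2) · r dr dθ.

Inner (r from 0 to 2): 72.
Outer (θ from 0 to 2π): 144π.

Therefore ∮_C P dx + Q dy = 144π.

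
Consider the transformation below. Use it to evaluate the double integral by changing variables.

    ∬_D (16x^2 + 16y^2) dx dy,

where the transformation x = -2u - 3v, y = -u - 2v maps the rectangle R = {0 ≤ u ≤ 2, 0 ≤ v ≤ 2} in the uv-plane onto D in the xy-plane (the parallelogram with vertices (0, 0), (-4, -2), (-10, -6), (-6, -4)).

Compute the Jacobian determinant of (x, y) with respect to (u, v):

    ∂(x,y)/∂(u,v) = | -2  -3 | = (-2)(-2) - (-3)(-1) = 1.
                   | -1  -2 |

Its absolute value is |J| = 1 (the area scaling factor).

Substituting x = -2u - 3v, y = -u - 2v into the integrand,

    16x^2 + 16y^2 → 80u^2 + 256u v + 208v^2,

so the integral becomes

    ∬_R (80u^2 + 256u v + 208v^2) · |J| du dv = ∫_0^2 ∫_0^2 (80u^2 + 256u v + 208v^2) dv du.

Inner (v): 160u^2 + 512u + 1664/3.
Outer (u): 2560.

Therefore ∬_D (16x^2 + 16y^2) dx dy = 2560.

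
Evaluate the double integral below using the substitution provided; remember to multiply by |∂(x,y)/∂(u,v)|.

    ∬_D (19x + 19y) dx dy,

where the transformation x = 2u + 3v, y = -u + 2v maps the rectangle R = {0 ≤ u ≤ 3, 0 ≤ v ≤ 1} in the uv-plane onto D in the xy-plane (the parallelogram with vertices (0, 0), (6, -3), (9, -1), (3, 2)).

Compute the Jacobian determinant of (x, y) with respect to (u, v):

    ∂(x,y)/∂(u,v) = | 2  3 | = (2)(2) - (3)(-1) = 7.
                   | -1  2 |

Its absolute value is |J| = 7 (the area scaling factor).

Substituting x = 2u + 3v, y = -u + 2v into the integrand,

    19x + 19y → 19u + 95v,

so the integral becomes

    ∬_R (19u + 95v) · |J| du dv = ∫_0^3 ∫_0^1 (133u + 665v) dv du.

Inner (v): 133u + 665/2.
Outer (u): 1596.

Therefore ∬_D (19x + 19y) dx dy = 1596.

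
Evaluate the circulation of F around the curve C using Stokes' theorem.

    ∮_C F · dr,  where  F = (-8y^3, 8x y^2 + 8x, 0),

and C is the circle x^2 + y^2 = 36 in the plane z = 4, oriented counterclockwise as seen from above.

Let S be the flat disk x^2 + y^2 ≤ 36 in the plane z = 4, with upward unit normal n̂ = ẑ. By Stokes' theorem,

    ∮_C F · dr = ∬_S (∇ × F) · n̂ dS = ∬_D (curl F)_z dA,

where D is the disk x^2 + y^2 ≤ 36.

Compute the curl of F = (-8y^3, 8x y^2 + 8x, 0):
    (∇ × F)_x = ∂F_z/∂y - ∂F_y/∂z = 0,
    (∇ × F)_y = ∂F_x/∂z - ∂F_z/∂x = 0,
    (∇ × F)_z = ∂F_y/∂x - ∂F_x/∂y = 32y^2 + 8.

On z = 4, (curl F)_z = 32y^2 + 8.

Convert to polar (x = r cos θ, y = r sin θ, dA = r dr dθ); the integrand becomes 32r^2sin(θ)^2 + 8, so

    ∬_D (curl F)_z dA = ∫_0^{2π} ∫_0^{6} (32r^2sin(θ)^2 + 8) · r dr dθ.

Inner (r from 0 to 6): 10368sin(θ)^2 + 144.
Outer (θ from 0 to 2π): 10656π.

Therefore ∮_C F · dr = 10656π.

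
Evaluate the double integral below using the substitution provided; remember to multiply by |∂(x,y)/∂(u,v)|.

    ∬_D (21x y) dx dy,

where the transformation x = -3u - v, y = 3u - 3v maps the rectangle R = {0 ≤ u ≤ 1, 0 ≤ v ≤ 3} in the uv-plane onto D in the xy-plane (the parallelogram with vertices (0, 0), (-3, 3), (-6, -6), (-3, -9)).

Compute the Jacobian determinant of (x, y) with respect to (u, v):

    ∂(x,y)/∂(u,v) = | -3  -1 | = (-3)(-3) - (-1)(3) = 12.
                   | 3  -3 |

Its absolute value is |J| = 12 (the area scaling factor).

Substituting x = -3u - v, y = 3u - 3v into the integrand,

    21x y → -189u^2 + 126u v + 63v^2,

so the integral becomes

    ∬_R (-189u^2 + 126u v + 63v^2) · |J| du dv = ∫_0^1 ∫_0^3 (-2268u^2 + 1512u v + 756v^2) dv du.

Inner (v): -6804u^2 + 6804u + 6804.
Outer (u): 7938.

Therefore ∬_D (21x y) dx dy = 7938.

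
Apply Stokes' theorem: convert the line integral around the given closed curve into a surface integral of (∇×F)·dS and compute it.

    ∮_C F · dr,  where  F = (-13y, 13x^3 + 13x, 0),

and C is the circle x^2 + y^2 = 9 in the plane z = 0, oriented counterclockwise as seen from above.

Let S be the flat disk x^2 + y^2 ≤ 9 in the plane z = 0, with upward unit normal n̂ = ẑ. By Stokes' theorem,

    ∮_C F · dr = ∬_S (∇ × F) · n̂ dS = ∬_D (curl F)_z dA,

where D is the disk x^2 + y^2 ≤ 9.

Compute the curl of F = (-13y, 13x^3 + 13x, 0):
    (∇ × F)_x = ∂F_z/∂y - ∂F_y/∂z = 0,
    (∇ × F)_y = ∂F_x/∂z - ∂F_z/∂x = 0,
    (∇ × F)_z = ∂F_y/∂x - ∂F_x/∂y = 39x^2 + 26.

On z = 0, (curl F)_z = 39x^2 + 26.

Convert to polar (x = r cos θ, y = r sin θ, dA = r dr dθ); the integrand becomes 39r^2cos(θ)^2 + 26, so

    ∬_D (curl F)_z dA = ∫_0^{2π} ∫_0^{3} (39r^2cos(θ)^2 + 26) · r dr dθ.

Inner (r from 0 to 3): 3159cos(θ)^2/4 + 117.
Outer (θ from 0 to 2π): 4095π/4.

Therefore ∮_C F · dr = 4095π/4.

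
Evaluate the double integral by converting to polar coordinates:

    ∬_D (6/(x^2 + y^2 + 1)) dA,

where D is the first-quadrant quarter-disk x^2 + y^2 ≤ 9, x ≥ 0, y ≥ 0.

The region D is 0 ≤ r ≤ 3, 0 ≤ θ ≤ π/2 in polar coordinates, where x = r cos(θ), y = r sin(θ), and dA = r dr dθ.

Under the substitution, the integrand becomes 6/(r^2 + 1), so

    ∬_D (6/(x^2 + y^2 + 1)) dA = ∫_{0}^{π/2} ∫_{0}^{3} (6/(r^2 + 1)) · r dr dθ.

Inner integral (in r): ∫_{0}^{3} (6/(r^2 + 1)) · r dr = log(1000).

Outer integral (in θ): ∫_{0}^{π/2} (log(1000)) dθ = log(1000^(π/2)).

Therefore ∬_D (6/(x^2 + y^2 + 1)) dA = log(1000^(π/2)).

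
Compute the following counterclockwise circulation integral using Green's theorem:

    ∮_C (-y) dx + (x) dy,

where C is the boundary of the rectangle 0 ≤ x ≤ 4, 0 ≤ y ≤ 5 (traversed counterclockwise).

Green's theorem converts the closed line integral into a double integral over the enclosed region D:

    ∮_C P dx + Q dy = ∬_D (∂Q/∂x - ∂P/∂y) dA.

Here P = -y, Q = x, so

    ∂Q/∂x = 1,    ∂P/∂y = -1,
    ∂Q/∂x - ∂P/∂y = 2.

D is the region 0 ≤ x ≤ 4, 0 ≤ y ≤ 5. Evaluating the double integral:

    ∬_D (2) dA = ∫_0^{4} ∫_0^{5} (2) dy dx.

Inner (y from 0 to 5): 10.
Outer (x from 0 to 4): 40.

Therefore ∮_C P dx + Q dy = 40.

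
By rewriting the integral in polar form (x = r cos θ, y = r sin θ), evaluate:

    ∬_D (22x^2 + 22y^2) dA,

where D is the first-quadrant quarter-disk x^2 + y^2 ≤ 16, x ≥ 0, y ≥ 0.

The region D is 0 ≤ r ≤ 4, 0 ≤ θ ≤ π/2 in polar coordinates, where x = r cos(θ), y = r sin(θ), and dA = r dr dθ.

Under the substitution, the integrand becomes 22r^2, so

    ∬_D (22x^2 + 22y^2) dA = ∫_{0}^{π/2} ∫_{0}^{4} (22r^2) · r dr dθ.

Inner integral (in r): ∫_{0}^{4} (22r^2) · r dr = 1408.

Outer integral (in θ): ∫_{0}^{π/2} (1408) dθ = 704π.

Therefore ∬_D (22x^2 + 22y^2) dA = 704π.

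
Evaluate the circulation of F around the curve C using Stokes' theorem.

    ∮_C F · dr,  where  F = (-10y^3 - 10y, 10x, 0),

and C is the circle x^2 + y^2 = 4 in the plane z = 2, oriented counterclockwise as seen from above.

Let S be the flat disk x^2 + y^2 ≤ 4 in the plane z = 2, with upward unit normal n̂ = ẑ. By Stokes' theorem,

    ∮_C F · dr = ∬_S (∇ × F) · n̂ dS = ∬_D (curl F)_z dA,

where D is the disk x^2 + y^2 ≤ 4.

Compute the curl of F = (-10y^3 - 10y, 10x, 0):
    (∇ × F)_x = ∂F_z/∂y - ∂F_y/∂z = 0,
    (∇ × F)_y = ∂F_x/∂z - ∂F_z/∂x = 0,
    (∇ × F)_z = ∂F_y/∂x - ∂F_x/∂y = 30y^2 + 20.

On z = 2, (curl F)_z = 30y^2 + 20.

Convert to polar (x = r cos θ, y = r sin θ, dA = r dr dθ); the integrand becomes 30r^2sin(θ)^2 + 20, so

    ∬_D (curl F)_z dA = ∫_0^{2π} ∫_0^{2} (30r^2sin(θ)^2 + 20) · r dr dθ.

Inner (r from 0 to 2): 120sin(θ)^2 + 40.
Outer (θ from 0 to 2π): 200π.

Therefore ∮_C F · dr = 200π.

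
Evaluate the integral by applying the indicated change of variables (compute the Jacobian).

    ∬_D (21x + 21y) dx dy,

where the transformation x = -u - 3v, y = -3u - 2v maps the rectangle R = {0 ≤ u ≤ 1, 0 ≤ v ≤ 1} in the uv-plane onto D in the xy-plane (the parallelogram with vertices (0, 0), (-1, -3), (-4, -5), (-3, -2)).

Compute the Jacobian determinant of (x, y) with respect to (u, v):

    ∂(x,y)/∂(u,v) = | -1  -3 | = (-1)(-2) - (-3)(-3) = -7.
                   | -3  -2 |

Its absolute value is |J| = 7 (the area scaling factor).

Substituting x = -u - 3v, y = -3u - 2v into the integrand,

    21x + 21y → -84u - 105v,

so the integral becomes

    ∬_R (-84u - 105v) · |J| du dv = ∫_0^1 ∫_0^1 (-588u - 735v) dv du.

Inner (v): -588u - 735/2.
Outer (u): -1323/2.

Therefore ∬_D (21x + 21y) dx dy = -1323/2.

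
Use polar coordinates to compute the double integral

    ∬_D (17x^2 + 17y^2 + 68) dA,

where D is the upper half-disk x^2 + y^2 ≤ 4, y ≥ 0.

The region D is 0 ≤ r ≤ 2, 0 ≤ θ ≤ π in polar coordinates, where x = r cos(θ), y = r sin(θ), and dA = r dr dθ.

Under the substitution, the integrand becomes 17r^2 + 68, so

    ∬_D (17x^2 + 17y^2 + 68) dA = ∫_{0}^{π} ∫_{0}^{2} (17r^2 + 68) · r dr dθ.

Inner integral (in r): ∫_{0}^{2} (17r^2 + 68) · r dr = 204.

Outer integral (in θ): ∫_{0}^{π} (204) dθ = 204π.

Therefore ∬_D (17x^2 + 17y^2 + 68) dA = 204π.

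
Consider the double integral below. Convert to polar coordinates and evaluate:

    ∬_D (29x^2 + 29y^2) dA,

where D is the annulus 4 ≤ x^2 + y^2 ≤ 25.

The region D is 2 ≤ r ≤ 5, 0 ≤ θ ≤ 2π in polar coordinates, where x = r cos(θ), y = r sin(θ), and dA = r dr dθ.

Under the substitution, the integrand becomes 29r^2, so

    ∬_D (29x^2 + 29y^2) dA = ∫_{0}^{2π} ∫_{2}^{5} (29r^2) · r dr dθ.

Inner integral (in r): ∫_{2}^{5} (29r^2) · r dr = 17661/4.

Outer integral (in θ): ∫_{0}^{2π} (17661/4) dθ = 17661π/2.

Therefore ∬_D (29x^2 + 29y^2) dA = 17661π/2.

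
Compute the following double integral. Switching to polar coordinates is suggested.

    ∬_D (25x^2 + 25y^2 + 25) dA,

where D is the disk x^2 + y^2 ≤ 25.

The region D is 0 ≤ r ≤ 5, 0 ≤ θ ≤ 2π in polar coordinates, where x = r cos(θ), y = r sin(θ), and dA = r dr dθ.

Under the substitution, the integrand becomes 25r^2 + 25, so

    ∬_D (25x^2 + 25y^2 + 25) dA = ∫_{0}^{2π} ∫_{0}^{5} (25r^2 + 25) · r dr dθ.

Inner integral (in r): ∫_{0}^{5} (25r^2 + 25) · r dr = 16875/4.

Outer integral (in θ): ∫_{0}^{2π} (16875/4) dθ = 16875π/2.

Therefore ∬_D (25x^2 + 25y^2 + 25) dA = 16875π/2.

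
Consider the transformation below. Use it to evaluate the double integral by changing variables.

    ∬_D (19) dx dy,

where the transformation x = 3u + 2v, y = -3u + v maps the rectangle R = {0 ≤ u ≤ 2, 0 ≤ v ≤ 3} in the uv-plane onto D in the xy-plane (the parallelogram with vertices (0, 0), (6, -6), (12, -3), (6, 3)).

Compute the Jacobian determinant of (x, y) with respect to (u, v):

    ∂(x,y)/∂(u,v) = | 3  2 | = (3)(1) - (2)(-3) = 9.
                   | -3  1 |

Its absolute value is |J| = 9 (the area scaling factor).

Substituting x = 3u + 2v, y = -3u + v into the integrand,

    19 → 19,

so the integral becomes

    ∬_R (19) · |J| du dv = ∫_0^2 ∫_0^3 (171) dv du.

Inner (v): 513.
Outer (u): 1026.

Therefore ∬_D (19) dx dy = 1026.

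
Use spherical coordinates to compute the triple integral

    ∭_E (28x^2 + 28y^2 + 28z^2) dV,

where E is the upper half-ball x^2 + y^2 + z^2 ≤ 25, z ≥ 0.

In spherical coordinates, x = ρ sin(φ) cos(θ), y = ρ sin(φ) sin(θ), z = ρ cos(φ), and dV = ρ^2 sin(φ) dρ dφ dθ.

The integrand becomes 28ρ^2, so

    ∭_E (28x^2 + 28y^2 + 28z^2) dV = ∫_{0}^{2π} ∫_{0}^{π/2} ∫_{0}^{5} (28ρ^2) · ρ^2 sin(φ) dρ dφ dθ.

Inner (ρ): 17500sin(φ).
Middle (φ): 17500.
Outer (θ): 35000π.

Therefore the triple integral equals 35000π.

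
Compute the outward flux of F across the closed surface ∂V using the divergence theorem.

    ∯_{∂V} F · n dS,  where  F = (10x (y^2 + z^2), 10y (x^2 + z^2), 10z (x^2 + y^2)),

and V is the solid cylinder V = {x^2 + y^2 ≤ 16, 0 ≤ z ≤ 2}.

By the divergence theorem,

    ∯_{∂V} F · n dS = ∭_V (∇ · F) dV.

Compute the divergence:
    ∇ · F = ∂F_x/∂x + ∂F_y/∂y + ∂F_z/∂z = 10y^2 + 10z^2 + 10x^2 + 10z^2 + 10x^2 + 10y^2 = 20x^2 + 20y^2 + 20z^2.

In cylindrical coordinates, x = r cos(θ), y = r sin(θ), z = z, dV = r dr dθ dz, with 0 ≤ r ≤ 4, 0 ≤ θ ≤ 2π, 0 ≤ z ≤ 2.

The integrand, after substitution and multiplying by the volume element, becomes (20r^2 + 20z^2) · r, so

    ∭_V (∇·F) dV = ∫_0^{2π} ∫_0^{4} ∫_0^{2} (20r^2 + 20z^2) · r dz dr dθ.

Inner (z from 0 to 2): 40r (r^2 + 4/3).
Middle (r from 0 to 4): 8960/3.
Outer (θ from 0 to 2π): 17920π/3.

Therefore ∯_{∂V} F · n dS = 17920π/3.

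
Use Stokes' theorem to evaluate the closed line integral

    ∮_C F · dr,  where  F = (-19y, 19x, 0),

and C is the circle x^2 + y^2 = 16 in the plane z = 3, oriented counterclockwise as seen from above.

Let S be the flat disk x^2 + y^2 ≤ 16 in the plane z = 3, with upward unit normal n̂ = ẑ. By Stokes' theorem,

    ∮_C F · dr = ∬_S (∇ × F) · n̂ dS = ∬_D (curl F)_z dA,

where D is the disk x^2 + y^2 ≤ 16.

Compute the curl of F = (-19y, 19x, 0):
    (∇ × F)_x = ∂F_z/∂y - ∂F_y/∂z = 0,
    (∇ × F)_y = ∂F_x/∂z - ∂F_z/∂x = 0,
    (∇ × F)_z = ∂F_y/∂x - ∂F_x/∂y = 38.

On z = 3, (curl F)_z = 38.

Convert to polar (x = r cos θ, y = r sin θ, dA = r dr dθ); the integrand becomes 38, so

    ∬_D (curl F)_z dA = ∫_0^{2π} ∫_0^{4} (38) · r dr dθ.

Inner (r from 0 to 4): 304.
Outer (θ from 0 to 2π): 608π.

Therefore ∮_C F · dr = 608π.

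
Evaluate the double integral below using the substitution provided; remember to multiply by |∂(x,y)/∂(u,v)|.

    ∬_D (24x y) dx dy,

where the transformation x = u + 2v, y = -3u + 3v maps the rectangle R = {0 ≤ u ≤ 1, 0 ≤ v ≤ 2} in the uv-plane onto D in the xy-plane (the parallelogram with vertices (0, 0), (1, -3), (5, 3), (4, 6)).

Compute the Jacobian determinant of (x, y) with respect to (u, v):

    ∂(x,y)/∂(u,v) = | 1  2 | = (1)(3) - (2)(-3) = 9.
                   | -3  3 |

Its absolute value is |J| = 9 (the area scaling factor).

Substituting x = u + 2v, y = -3u + 3v into the integrand,

    24x y → -72u^2 - 72u v + 144v^2,

so the integral becomes

    ∬_R (-72u^2 - 72u v + 144v^2) · |J| du dv = ∫_0^1 ∫_0^2 (-648u^2 - 648u v + 1296v^2) dv du.

Inner (v): -1296u^2 - 1296u + 3456.
Outer (u): 2376.

Therefore ∬_D (24x y) dx dy = 2376.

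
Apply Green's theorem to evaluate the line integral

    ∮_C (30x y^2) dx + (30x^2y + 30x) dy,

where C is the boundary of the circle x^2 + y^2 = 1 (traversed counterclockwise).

Green's theorem converts the closed line integral into a double integral over the enclosed region D:

    ∮_C P dx + Q dy = ∬_D (∂Q/∂x - ∂P/∂y) dA.

Here P = 30x y^2, Q = 30x^2y + 30x, so

    ∂Q/∂x = 60x y + 30,    ∂P/∂y = 60x y,
    ∂Q/∂x - ∂P/∂y = 30.

D is the region x^2 + y^2 ≤ 1. Evaluating the double integral:

In polar coordinates (x = r cos θ, y = r sin θ, dA = r dr dθ) the integrand becomes 30, so

    ∬_D (30) dA = ∫_0^{2π} ∫_0^{1} (30) · r dr dθ.

Inner (r from 0 to 1): 15.
Outer (θ from 0 to 2π): 30π.

Therefore ∮_C P dx + Q dy = 30π.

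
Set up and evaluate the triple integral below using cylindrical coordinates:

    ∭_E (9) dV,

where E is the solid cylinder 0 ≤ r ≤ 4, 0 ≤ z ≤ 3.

In cylindrical coordinates, x = r cos(θ), y = r sin(θ), z = z, and dV = r dr dθ dz.

The integrand becomes 9, so

    ∭_E (9) dV = ∫_{0}^{2π} ∫_{0}^{4} ∫_{0}^{3} (9) · r dz dr dθ.

Inner (z): 27r.
Middle (r from 0 to 4): 216.
Outer (θ): 432π.

Therefore the triple integral equals 432π.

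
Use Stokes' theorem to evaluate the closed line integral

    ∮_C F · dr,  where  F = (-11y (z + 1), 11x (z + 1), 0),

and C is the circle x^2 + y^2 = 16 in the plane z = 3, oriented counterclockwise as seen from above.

Let S be the flat disk x^2 + y^2 ≤ 16 in the plane z = 3, with upward unit normal n̂ = ẑ. By Stokes' theorem,

    ∮_C F · dr = ∬_S (∇ × F) · n̂ dS = ∬_D (curl F)_z dA,

where D is the disk x^2 + y^2 ≤ 16.

Compute the curl of F = (-11y (z + 1), 11x (z + 1), 0):
    (∇ × F)_x = ∂F_z/∂y - ∂F_y/∂z = -11x,
    (∇ × F)_y = ∂F_x/∂z - ∂F_z/∂x = -11y,
    (∇ × F)_z = ∂F_y/∂x - ∂F_x/∂y = 22z + 22.

On z = 3, (curl F)_z = 88.

Convert to polar (x = r cos θ, y = r sin θ, dA = r dr dθ); the integrand becomes 88, so

    ∬_D (curl F)_z dA = ∫_0^{2π} ∫_0^{4} (88) · r dr dθ.

Inner (r from 0 to 4): 704.
Outer (θ from 0 to 2π): 1408π.

Therefore ∮_C F · dr = 1408π.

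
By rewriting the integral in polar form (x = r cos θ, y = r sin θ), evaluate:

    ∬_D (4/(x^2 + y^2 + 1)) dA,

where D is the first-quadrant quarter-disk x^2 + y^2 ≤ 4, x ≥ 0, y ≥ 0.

The region D is 0 ≤ r ≤ 2, 0 ≤ θ ≤ π/2 in polar coordinates, where x = r cos(θ), y = r sin(θ), and dA = r dr dθ.

Under the substitution, the integrand becomes 4/(r^2 + 1), so

    ∬_D (4/(x^2 + y^2 + 1)) dA = ∫_{0}^{π/2} ∫_{0}^{2} (4/(r^2 + 1)) · r dr dθ.

Inner integral (in r): ∫_{0}^{2} (4/(r^2 + 1)) · r dr = log(25).

Outer integral (in θ): ∫_{0}^{π/2} (log(25)) dθ = π log(5).

Therefore ∬_D (4/(x^2 + y^2 + 1)) dA = π log(5).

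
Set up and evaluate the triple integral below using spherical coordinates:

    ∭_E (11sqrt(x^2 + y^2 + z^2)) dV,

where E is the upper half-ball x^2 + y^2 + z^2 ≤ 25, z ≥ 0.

In spherical coordinates, x = ρ sin(φ) cos(θ), y = ρ sin(φ) sin(θ), z = ρ cos(φ), and dV = ρ^2 sin(φ) dρ dφ dθ.

The integrand becomes 11ρ, so

    ∭_E (11sqrt(x^2 + y^2 + z^2)) dV = ∫_{0}^{2π} ∫_{0}^{π/2} ∫_{0}^{5} (11ρ) · ρ^2 sin(φ) dρ dφ dθ.

Inner (ρ): 6875sin(φ)/4.
Middle (φ): 6875/4.
Outer (θ): 6875π/2.

Therefore the triple integral equals 6875π/2.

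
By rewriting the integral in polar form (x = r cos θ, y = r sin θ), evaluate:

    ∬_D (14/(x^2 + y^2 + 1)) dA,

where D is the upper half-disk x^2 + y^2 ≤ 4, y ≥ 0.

The region D is 0 ≤ r ≤ 2, 0 ≤ θ ≤ π in polar coordinates, where x = r cos(θ), y = r sin(θ), and dA = r dr dθ.

Under the substitution, the integrand becomes 14/(r^2 + 1), so

    ∬_D (14/(x^2 + y^2 + 1)) dA = ∫_{0}^{π} ∫_{0}^{2} (14/(r^2 + 1)) · r dr dθ.

Inner integral (in r): ∫_{0}^{2} (14/(r^2 + 1)) · r dr = log(78125).

Outer integral (in θ): ∫_{0}^{π} (log(78125)) dθ = log(78125^π).

Therefore ∬_D (14/(x^2 + y^2 + 1)) dA = log(78125^π).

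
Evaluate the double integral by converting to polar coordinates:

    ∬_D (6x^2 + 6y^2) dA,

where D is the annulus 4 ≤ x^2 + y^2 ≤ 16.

The region D is 2 ≤ r ≤ 4, 0 ≤ θ ≤ 2π in polar coordinates, where x = r cos(θ), y = r sin(θ), and dA = r dr dθ.

Under the substitution, the integrand becomes 6r^2, so

    ∬_D (6x^2 + 6y^2) dA = ∫_{0}^{2π} ∫_{2}^{4} (6r^2) · r dr dθ.

Inner integral (in r): ∫_{2}^{4} (6r^2) · r dr = 360.

Outer integral (in θ): ∫_{0}^{2π} (360) dθ = 720π.

Therefore ∬_D (6x^2 + 6y^2) dA = 720π.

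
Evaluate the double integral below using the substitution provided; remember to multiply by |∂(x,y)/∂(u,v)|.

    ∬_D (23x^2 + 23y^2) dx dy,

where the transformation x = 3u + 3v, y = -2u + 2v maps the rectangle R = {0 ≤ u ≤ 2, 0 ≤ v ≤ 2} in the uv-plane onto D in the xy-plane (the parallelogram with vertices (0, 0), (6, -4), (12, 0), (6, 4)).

Compute the Jacobian determinant of (x, y) with respect to (u, v):

    ∂(x,y)/∂(u,v) = | 3  3 | = (3)(2) - (3)(-2) = 12.
                   | -2  2 |

Its absolute value is |J| = 12 (the area scaling factor).

Substituting x = 3u + 3v, y = -2u + 2v into the integrand,

    23x^2 + 23y^2 → 299u^2 + 230u v + 299v^2,

so the integral becomes

    ∬_R (299u^2 + 230u v + 299v^2) · |J| du dv = ∫_0^2 ∫_0^2 (3588u^2 + 2760u v + 3588v^2) dv du.

Inner (v): 7176u^2 + 5520u + 9568.
Outer (u): 49312.

Therefore ∬_D (23x^2 + 23y^2) dx dy = 49312.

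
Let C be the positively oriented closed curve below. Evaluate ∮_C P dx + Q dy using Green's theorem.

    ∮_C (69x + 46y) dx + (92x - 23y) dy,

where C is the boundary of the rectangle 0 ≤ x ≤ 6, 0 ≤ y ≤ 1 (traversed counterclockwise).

Green's theorem converts the closed line integral into a double integral over the enclosed region D:

    ∮_C P dx + Q dy = ∬_D (∂Q/∂x - ∂P/∂y) dA.

Here P = 69x + 46y, Q = 92x - 23y, so

    ∂Q/∂x = 92,    ∂P/∂y = 46,
    ∂Q/∂x - ∂P/∂y = 46.

D is the region 0 ≤ x ≤ 6, 0 ≤ y ≤ 1. Evaluating the double integral:

    ∬_D (46) dA = ∫_0^{6} ∫_0^{1} (46) dy dx.

Inner (y from 0 to 1): 46.
Outer (x from 0 to 6): 276.

Therefore ∮_C P dx + Q dy = 276.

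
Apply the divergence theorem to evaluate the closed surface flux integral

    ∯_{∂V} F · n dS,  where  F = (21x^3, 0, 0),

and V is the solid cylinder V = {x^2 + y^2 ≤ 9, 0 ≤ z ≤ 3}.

By the divergence theorem,

    ∯_{∂V} F · n dS = ∭_V (∇ · F) dV.

Compute the divergence:
    ∇ · F = ∂F_x/∂x + ∂F_y/∂y + ∂F_z/∂z = 63x^2 + 0 + 0 = 63x^2.

In cylindrical coordinates, x = r cos(θ), y = r sin(θ), z = z, dV = r dr dθ dz, with 0 ≤ r ≤ 3, 0 ≤ θ ≤ 2π, 0 ≤ z ≤ 3.

The integrand, after substitution and multiplying by the volume element, becomes (63r^2cos(θ)^2) · r, so

    ∭_V (∇·F) dV = ∫_0^{2π} ∫_0^{3} ∫_0^{3} (63r^2cos(θ)^2) · r dz dr dθ.

Inner (z from 0 to 3): 189r^3cos(θ)^2.
Middle (r from 0 to 3): 15309cos(θ)^2/4.
Outer (θ from 0 to 2π): 15309π/4.

Therefore ∯_{∂V} F · n dS = 15309π/4.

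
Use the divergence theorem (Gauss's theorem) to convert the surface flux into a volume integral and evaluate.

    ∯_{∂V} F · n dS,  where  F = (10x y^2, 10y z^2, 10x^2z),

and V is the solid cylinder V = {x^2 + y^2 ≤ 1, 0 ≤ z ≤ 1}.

By the divergence theorem,

    ∯_{∂V} F · n dS = ∭_V (∇ · F) dV.

Compute the divergence:
    ∇ · F = ∂F_x/∂x + ∂F_y/∂y + ∂F_z/∂z = 10y^2 + 10z^2 + 10x^2 = 10x^2 + 10y^2 + 10z^2.

In cylindrical coordinates, x = r cos(θ), y = r sin(θ), z = z, dV = r dr dθ dz, with 0 ≤ r ≤ 1, 0 ≤ θ ≤ 2π, 0 ≤ z ≤ 1.

The integrand, after substitution and multiplying by the volume element, becomes (10r^2 + 10z^2) · r, so

    ∭_V (∇·F) dV = ∫_0^{2π} ∫_0^{1} ∫_0^{1} (10r^2 + 10z^2) · r dz dr dθ.

Inner (z from 0 to 1): 10r (r^2 + 1/3).
Middle (r from 0 to 1): 25/6.
Outer (θ from 0 to 2π): 25π/3.

Therefore ∯_{∂V} F · n dS = 25π/3.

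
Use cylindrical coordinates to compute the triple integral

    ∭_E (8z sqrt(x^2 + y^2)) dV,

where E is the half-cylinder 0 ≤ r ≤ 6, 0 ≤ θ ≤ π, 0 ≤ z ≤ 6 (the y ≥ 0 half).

In cylindrical coordinates, x = r cos(θ), y = r sin(θ), z = z, and dV = r dr dθ dz.

The integrand becomes 8r z, so

    ∭_E (8z sqrt(x^2 + y^2)) dV = ∫_{0}^{π} ∫_{0}^{6} ∫_{0}^{6} (8r z) · r dz dr dθ.

Inner (z): 144r^2.
Middle (r from 0 to 6): 10368.
Outer (θ): 10368π.

Therefore the triple integral equals 10368π.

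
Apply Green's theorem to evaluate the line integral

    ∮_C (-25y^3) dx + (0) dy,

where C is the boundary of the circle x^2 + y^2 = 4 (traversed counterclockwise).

Green's theorem converts the closed line integral into a double integral over the enclosed region D:

    ∮_C P dx + Q dy = ∬_D (∂Q/∂x - ∂P/∂y) dA.

Here P = -25y^3, Q = 0, so

    ∂Q/∂x = 0,    ∂P/∂y = -75y^2,
    ∂Q/∂x - ∂P/∂y = 75y^2.

D is the region x^2 + y^2 ≤ 4. Evaluating the double integral:

In polar coordinates (x = r cos θ, y = r sin θ, dA = r dr dθ) the integrand becomes 75r^2sin(θ)^2, so

    ∬_D (75y^2) dA = ∫_0^{2π} ∫_0^{2} (75r^2sin(θ)^2) · r dr dθ.

Inner (r from 0 to 2): 300sin(θ)^2.
Outer (θ from 0 to 2π): 300π.

Therefore ∮_C P dx + Q dy = 300π.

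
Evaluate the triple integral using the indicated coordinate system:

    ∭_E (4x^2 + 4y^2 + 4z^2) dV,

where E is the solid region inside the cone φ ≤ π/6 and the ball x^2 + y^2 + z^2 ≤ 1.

In spherical coordinates, x = ρ sin(φ) cos(θ), y = ρ sin(φ) sin(θ), z = ρ cos(φ), and dV = ρ^2 sin(φ) dρ dφ dθ.

The integrand becomes 4ρ^2, so

    ∭_E (4x^2 + 4y^2 + 4z^2) dV = ∫_{0}^{2π} ∫_{0}^{π/6} ∫_{0}^{1} (4ρ^2) · ρ^2 sin(φ) dρ dφ dθ.

Inner (ρ): 4sin(φ)/5.
Middle (φ): 4/5 - 2sqrt(3)/5.
Outer (θ): 4π (2 - sqrt(3))/5.

Therefore the triple integral equals 4π (2 - sqrt(3))/5.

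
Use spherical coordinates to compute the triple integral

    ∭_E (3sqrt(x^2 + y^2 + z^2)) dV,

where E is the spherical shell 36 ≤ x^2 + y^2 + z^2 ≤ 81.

In spherical coordinates, x = ρ sin(φ) cos(θ), y = ρ sin(φ) sin(θ), z = ρ cos(φ), and dV = ρ^2 sin(φ) dρ dφ dθ.

The integrand becomes 3ρ, so

    ∭_E (3sqrt(x^2 + y^2 + z^2)) dV = ∫_{0}^{2π} ∫_{0}^{π} ∫_{6}^{9} (3ρ) · ρ^2 sin(φ) dρ dφ dθ.

Inner (ρ): 15795sin(φ)/4.
Middle (φ): 15795/2.
Outer (θ): 15795π.

Therefore the triple integral equals 15795π.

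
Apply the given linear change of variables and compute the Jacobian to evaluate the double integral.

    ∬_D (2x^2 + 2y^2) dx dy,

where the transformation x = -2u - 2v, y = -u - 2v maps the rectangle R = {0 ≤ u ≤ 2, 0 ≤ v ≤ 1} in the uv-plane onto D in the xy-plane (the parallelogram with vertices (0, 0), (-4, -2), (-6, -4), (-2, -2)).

Compute the Jacobian determinant of (x, y) with respect to (u, v):

    ∂(x,y)/∂(u,v) = | -2  -2 | = (-2)(-2) - (-2)(-1) = 2.
                   | -1  -2 |

Its absolute value is |J| = 2 (the area scaling factor).

Substituting x = -2u - 2v, y = -u - 2v into the integrand,

    2x^2 + 2y^2 → 10u^2 + 24u v + 16v^2,

so the integral becomes

    ∬_R (10u^2 + 24u v + 16v^2) · |J| du dv = ∫_0^2 ∫_0^1 (20u^2 + 48u v + 32v^2) dv du.

Inner (v): 20u^2 + 24u + 32/3.
Outer (u): 368/3.

Therefore ∬_D (2x^2 + 2y^2) dx dy = 368/3.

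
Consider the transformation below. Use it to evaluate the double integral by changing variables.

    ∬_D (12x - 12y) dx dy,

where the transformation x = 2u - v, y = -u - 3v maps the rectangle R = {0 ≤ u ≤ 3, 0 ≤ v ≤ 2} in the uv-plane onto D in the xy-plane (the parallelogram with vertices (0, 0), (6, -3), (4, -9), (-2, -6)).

Compute the Jacobian determinant of (x, y) with respect to (u, v):

    ∂(x,y)/∂(u,v) = | 2  -1 | = (2)(-3) - (-1)(-1) = -7.
                   | -1  -3 |

Its absolute value is |J| = 7 (the area scaling factor).

Substituting x = 2u - v, y = -u - 3v into the integrand,

    12x - 12y → 36u + 24v,

so the integral becomes

    ∬_R (36u + 24v) · |J| du dv = ∫_0^3 ∫_0^2 (252u + 168v) dv du.

Inner (v): 504u + 336.
Outer (u): 3276.

Therefore ∬_D (12x - 12y) dx dy = 3276.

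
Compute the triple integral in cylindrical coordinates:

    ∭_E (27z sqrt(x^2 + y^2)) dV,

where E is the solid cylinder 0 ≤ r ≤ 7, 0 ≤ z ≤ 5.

In cylindrical coordinates, x = r cos(θ), y = r sin(θ), z = z, and dV = r dr dθ dz.

The integrand becomes 27r z, so

    ∭_E (27z sqrt(x^2 + y^2)) dV = ∫_{0}^{2π} ∫_{0}^{7} ∫_{0}^{5} (27r z) · r dz dr dθ.

Inner (z): 675r^2/2.
Middle (r from 0 to 7): 77175/2.
Outer (θ): 77175π.

Therefore the triple integral equals 77175π.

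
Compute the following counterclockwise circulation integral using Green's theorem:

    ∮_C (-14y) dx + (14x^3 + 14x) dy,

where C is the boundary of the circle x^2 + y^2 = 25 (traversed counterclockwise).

Green's theorem converts the closed line integral into a double integral over the enclosed region D:

    ∮_C P dx + Q dy = ∬_D (∂Q/∂x - ∂P/∂y) dA.

Here P = -14y, Q = 14x^3 + 14x, so

    ∂Q/∂x = 42x^2 + 14,    ∂P/∂y = -14,
    ∂Q/∂x - ∂P/∂y = 42x^2 + 28.

D is the region x^2 + y^2 ≤ 25. Evaluating the double integral:

In polar coordinates (x = r cos θ, y = r sin θ, dA = r dr dθ) the integrand becomes 42r^2cos(θ)^2 + 28, so

    ∬_D (42x^2 + 28) dA = ∫_0^{2π} ∫_0^{5} (42r^2cos(θ)^2 + 28) · r dr dθ.

Inner (r from 0 to 5): 13125cos(θ)^2/2 + 350.
Outer (θ from 0 to 2π): 14525π/2.

Therefore ∮_C P dx + Q dy = 14525π/2.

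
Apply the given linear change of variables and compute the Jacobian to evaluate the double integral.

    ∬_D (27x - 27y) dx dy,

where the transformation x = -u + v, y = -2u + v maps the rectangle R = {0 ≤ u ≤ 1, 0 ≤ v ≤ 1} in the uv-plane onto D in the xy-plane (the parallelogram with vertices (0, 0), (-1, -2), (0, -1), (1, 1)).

Compute the Jacobian determinant of (x, y) with respect to (u, v):

    ∂(x,y)/∂(u,v) = | -1  1 | = (-1)(1) - (1)(-2) = 1.
                   | -2  1 |

Its absolute value is |J| = 1 (the area scaling factor).

Substituting x = -u + v, y = -2u + v into the integrand,

    27x - 27y → 27u,

so the integral becomes

    ∬_R (27u) · |J| du dv = ∫_0^1 ∫_0^1 (27u) dv du.

Inner (v): 27u.
Outer (u): 27/2.

Therefore ∬_D (27x - 27y) dx dy = 27/2.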